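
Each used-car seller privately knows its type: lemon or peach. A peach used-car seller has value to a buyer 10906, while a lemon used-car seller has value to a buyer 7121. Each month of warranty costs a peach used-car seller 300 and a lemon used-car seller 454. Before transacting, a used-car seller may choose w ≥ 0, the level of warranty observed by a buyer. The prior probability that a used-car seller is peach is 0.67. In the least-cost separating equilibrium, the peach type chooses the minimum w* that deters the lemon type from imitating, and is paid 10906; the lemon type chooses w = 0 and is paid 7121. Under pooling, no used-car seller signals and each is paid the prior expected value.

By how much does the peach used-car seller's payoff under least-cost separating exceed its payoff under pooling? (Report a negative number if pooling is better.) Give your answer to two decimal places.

Least-cost separating signal: w* solves 7121 = 10906 − 454·w*, so w* = (10906 − 7121)/454 ≈ 8.3370.
Peach type's separating payoff: 10906 − 300 × w* = 10906 − 300 × (10906 − 7121)/454 = 10906 − 1135500/454 ≈ 8404.8987.
Pooling payoff: 0.67 × 10906 + 0.33 × 7121 = 9656.95.
Difference: 8404.8987 − 9656.95 = -1252.0513, i.e. -1252.05 to two decimal places.
The peach type would prefer the pooling outcome.

-1252.05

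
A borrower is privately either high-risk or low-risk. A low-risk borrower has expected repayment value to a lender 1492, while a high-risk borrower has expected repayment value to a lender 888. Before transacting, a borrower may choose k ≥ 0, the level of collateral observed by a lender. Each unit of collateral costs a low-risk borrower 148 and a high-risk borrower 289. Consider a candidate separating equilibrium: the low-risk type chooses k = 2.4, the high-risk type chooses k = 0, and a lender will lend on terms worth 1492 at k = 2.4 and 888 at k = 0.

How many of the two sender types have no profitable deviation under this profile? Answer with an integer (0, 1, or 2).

2

High-risk type: stay at 0 → 888; mimic → 1492 − 289 × 2.4 = 798.4. IC holds (888 ≥ 798.4).
Low-risk type: signal → 1492 − 148 × 2.4 = 1136.8; deviate to 0 → 888. IC holds (1136.8 ≥ 888).
2 of 2 constraints hold, so this is a separating equilibrium.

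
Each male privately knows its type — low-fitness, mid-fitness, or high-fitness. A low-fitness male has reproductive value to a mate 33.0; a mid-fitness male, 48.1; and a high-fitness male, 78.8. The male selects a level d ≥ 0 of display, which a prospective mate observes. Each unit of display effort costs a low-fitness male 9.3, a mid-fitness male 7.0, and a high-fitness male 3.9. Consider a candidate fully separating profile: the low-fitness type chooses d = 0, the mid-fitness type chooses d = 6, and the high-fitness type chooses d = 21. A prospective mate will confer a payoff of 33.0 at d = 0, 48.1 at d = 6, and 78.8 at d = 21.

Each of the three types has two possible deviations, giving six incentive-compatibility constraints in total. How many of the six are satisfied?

Mid-fitness (own payoff 48.1 − 7.0×6 = 6.1): to d=0 gives 33.0 → profitable ✗; to d=21 gives 78.8 − 7.0×21 = -68.2 → no gain ✓.
Low-fitness (own payoff 33.0): to d=6 gives 48.1 − 9.3×6 = -7.7 → no gain ✓; to d=21 gives 78.8 − 9.3×21 = -116.5 → no gain ✓.
High-fitness (own payoff 78.8 − 3.9×21 = -3.1): to d=0 gives 33.0 → profitable ✗; to d=6 gives 48.1 − 3.9×6 = 24.7 → profitable ✗.
3 of the 6 constraints hold; not an equilibrium.

3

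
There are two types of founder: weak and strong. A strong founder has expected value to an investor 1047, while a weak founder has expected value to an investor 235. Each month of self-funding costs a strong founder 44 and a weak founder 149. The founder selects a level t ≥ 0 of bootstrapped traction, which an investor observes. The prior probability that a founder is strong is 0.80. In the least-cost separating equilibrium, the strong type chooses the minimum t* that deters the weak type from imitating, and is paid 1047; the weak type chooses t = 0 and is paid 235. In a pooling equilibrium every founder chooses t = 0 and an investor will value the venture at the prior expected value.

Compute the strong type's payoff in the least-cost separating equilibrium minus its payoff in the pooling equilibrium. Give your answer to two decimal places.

Least-cost separating signal: t* solves 235 = 1047 − 149·t*, so t* = (1047 − 235)/149 ≈ 5.4497.
Strong type's separating payoff: 1047 − 44 × t* = 1047 − 44 × (1047 − 235)/149 = 1047 − 35728/149 ≈ 807.2148.
Pooling payoff: 0.80 × 1047 + 0.20 × 235 = 884.6.
Difference: 807.2148 − 884.6 = -77.3852, i.e. -77.39 to two decimal places.
The strong type would prefer the pooling outcome.

-77.39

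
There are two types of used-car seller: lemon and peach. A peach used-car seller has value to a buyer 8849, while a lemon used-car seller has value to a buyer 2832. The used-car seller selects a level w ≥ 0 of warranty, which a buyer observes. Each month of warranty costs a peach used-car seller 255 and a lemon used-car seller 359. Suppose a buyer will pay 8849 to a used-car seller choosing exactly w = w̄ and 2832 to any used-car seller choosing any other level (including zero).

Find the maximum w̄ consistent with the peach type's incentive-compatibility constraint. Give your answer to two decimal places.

23.60

Choosing w̄ yields the peach type 8849 − 255·w̄; choosing zero yields 2832.
The peach type is indifferent at 8849 − 255·w̄ = 2832, i.e. w̄ = (8849 − 2832) / 255 ≈ 23.60.
For any w̄ above 23.60 the peach type would rather pool at zero, so separation collapses.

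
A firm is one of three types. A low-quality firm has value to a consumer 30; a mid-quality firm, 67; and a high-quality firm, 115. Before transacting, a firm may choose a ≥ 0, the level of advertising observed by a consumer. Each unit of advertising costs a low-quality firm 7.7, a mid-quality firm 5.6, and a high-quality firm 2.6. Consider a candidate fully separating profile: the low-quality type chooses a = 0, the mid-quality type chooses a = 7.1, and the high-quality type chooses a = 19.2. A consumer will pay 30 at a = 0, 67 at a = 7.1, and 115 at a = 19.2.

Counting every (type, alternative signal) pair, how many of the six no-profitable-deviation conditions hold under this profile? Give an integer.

Mid-quality (own payoff 67 − 5.6×7.1 = 27.24): to a=0 gives 30 → profitable ✗; to a=19.2 gives 115 − 5.6×19.2 = 7.48 → no gain ✓.
Low-quality (own payoff 30): to a=7.1 gives 67 − 7.7×7.1 = 12.33 → no gain ✓; to a=19.2 gives 115 − 7.7×19.2 = -32.84 → no gain ✓.
High-quality (own payoff 115 − 2.6×19.2 = 65.08): to a=0 gives 30 → no gain ✓; to a=7.1 gives 67 − 2.6×7.1 = 48.54 → no gain ✓.
5 of the 6 constraints hold; not an equilibrium.

5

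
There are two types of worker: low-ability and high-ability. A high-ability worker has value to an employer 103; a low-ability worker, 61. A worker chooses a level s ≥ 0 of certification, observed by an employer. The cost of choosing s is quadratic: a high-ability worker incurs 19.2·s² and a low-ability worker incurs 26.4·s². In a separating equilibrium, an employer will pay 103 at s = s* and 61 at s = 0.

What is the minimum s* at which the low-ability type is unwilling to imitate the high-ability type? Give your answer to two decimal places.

1.26

The low-ability type at s = 0 receives 61; imitating at s* yields 103 − 26.4·s*².
Indifference: 61 = 103 − 26.4·s*², so s*² = (103 − 61) / 26.4 ≈ 1.5909.
s* = √1.5909 ≈ 1.26.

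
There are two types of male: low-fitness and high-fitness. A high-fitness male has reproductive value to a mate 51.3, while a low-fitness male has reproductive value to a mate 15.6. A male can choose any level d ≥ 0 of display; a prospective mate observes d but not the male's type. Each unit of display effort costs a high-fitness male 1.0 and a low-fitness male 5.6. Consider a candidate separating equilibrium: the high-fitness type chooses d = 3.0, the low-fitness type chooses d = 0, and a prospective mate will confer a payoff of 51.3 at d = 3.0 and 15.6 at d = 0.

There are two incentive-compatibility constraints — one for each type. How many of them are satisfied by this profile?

1

Low-fitness type: stay at 0 → 15.6; mimic → 51.3 − 5.6 × 3.0 = 34.5. IC fails (15.6 < 34.5).
High-fitness type: signal → 51.3 − 1.0 × 3.0 = 48.3; deviate to 0 → 15.6. IC holds (48.3 ≥ 15.6).
1 of 2 constraints hold, so this profile is not an equilibrium.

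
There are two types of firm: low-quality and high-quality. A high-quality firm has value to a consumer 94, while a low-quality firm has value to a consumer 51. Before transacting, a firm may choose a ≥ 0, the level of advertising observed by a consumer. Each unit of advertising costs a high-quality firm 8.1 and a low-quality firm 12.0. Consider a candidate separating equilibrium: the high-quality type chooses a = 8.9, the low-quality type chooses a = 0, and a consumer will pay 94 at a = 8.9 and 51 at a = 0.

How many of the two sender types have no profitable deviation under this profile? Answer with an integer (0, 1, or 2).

Low-quality type: stay at 0 → 51; mimic → 94 − 12.0 × 8.9 = -12.8. IC holds (51 ≥ -12.8).
High-quality type: signal → 94 − 8.1 × 8.9 = 21.91; deviate to 0 → 51. IC fails (21.91 < 51).
1 of 2 constraints hold, so this profile is not an equilibrium.

1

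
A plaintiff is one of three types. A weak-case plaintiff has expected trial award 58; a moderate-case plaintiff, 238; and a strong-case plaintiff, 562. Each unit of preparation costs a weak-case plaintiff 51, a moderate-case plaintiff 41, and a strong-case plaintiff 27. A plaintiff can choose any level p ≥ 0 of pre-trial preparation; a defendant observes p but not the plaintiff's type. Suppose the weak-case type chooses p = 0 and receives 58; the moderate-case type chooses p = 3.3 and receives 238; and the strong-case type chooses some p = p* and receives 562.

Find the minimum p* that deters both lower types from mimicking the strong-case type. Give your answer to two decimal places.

11.20

Weak-case type (on-path payoff 58) won't mimic when 58 ≥ 562 − 51·p*, i.e. p* ≥ 9.88.
Moderate-case type (on-path payoff 238 − 41×3.3 = 102.7) won't mimic when 102.7 ≥ 562 − 41·p*, i.e. p* ≥ 11.20.
Both must hold, so p* = max(9.88, 11.20) = 11.20. The moderate-case type's constraint binds.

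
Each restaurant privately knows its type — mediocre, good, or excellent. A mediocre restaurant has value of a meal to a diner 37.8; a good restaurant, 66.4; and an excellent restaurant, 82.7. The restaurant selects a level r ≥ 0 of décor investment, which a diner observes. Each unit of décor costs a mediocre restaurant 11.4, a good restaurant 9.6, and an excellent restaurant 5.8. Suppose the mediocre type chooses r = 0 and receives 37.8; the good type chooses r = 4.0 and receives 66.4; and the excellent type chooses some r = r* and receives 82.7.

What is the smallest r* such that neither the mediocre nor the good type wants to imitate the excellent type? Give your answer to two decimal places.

5.70

Good type (on-path payoff 66.4 − 9.6×4.0 = 28) won't mimic when 28 ≥ 82.7 − 9.6·r*, i.e. r* ≥ 5.70.
Mediocre type (on-path payoff 37.8) won't mimic when 37.8 ≥ 82.7 − 11.4·r*, i.e. r* ≥ 3.94.
Both must hold, so r* = max(3.94, 5.70) = 5.70. The good type's constraint binds.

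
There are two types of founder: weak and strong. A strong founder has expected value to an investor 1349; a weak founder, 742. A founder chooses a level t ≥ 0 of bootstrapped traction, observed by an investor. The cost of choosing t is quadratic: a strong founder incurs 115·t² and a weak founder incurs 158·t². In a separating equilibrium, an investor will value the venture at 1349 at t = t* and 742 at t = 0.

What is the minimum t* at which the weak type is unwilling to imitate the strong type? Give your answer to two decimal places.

1.96

The weak type at t = 0 receives 742; imitating at t* yields 1349 − 158·t*².
Indifference: 742 = 1349 − 158·t*², so t*² = (1349 − 742) / 158 ≈ 3.8418.
t* = √3.8418 ≈ 1.96.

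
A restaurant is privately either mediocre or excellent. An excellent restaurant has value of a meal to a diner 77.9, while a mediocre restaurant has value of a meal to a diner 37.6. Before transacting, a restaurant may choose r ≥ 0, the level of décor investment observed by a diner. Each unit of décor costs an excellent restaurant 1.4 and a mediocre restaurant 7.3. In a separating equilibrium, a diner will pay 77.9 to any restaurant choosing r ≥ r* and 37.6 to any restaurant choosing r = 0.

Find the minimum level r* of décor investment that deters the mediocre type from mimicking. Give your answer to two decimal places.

A mediocre restaurant choosing r = 0 receives 37.6.
Imitating at r* instead would pay 77.9 at cost 7.3·r*, netting 77.9 − 7.3·r*.
Indifference: 37.6 = 77.9 − 7.3·r*, so r* = (77.9 − 37.6) / 7.3 ≈ 5.52.
This is the mediocre type's binding incentive-compatibility constraint; any r ≥ 5.52 sustains separation on that side.

5.52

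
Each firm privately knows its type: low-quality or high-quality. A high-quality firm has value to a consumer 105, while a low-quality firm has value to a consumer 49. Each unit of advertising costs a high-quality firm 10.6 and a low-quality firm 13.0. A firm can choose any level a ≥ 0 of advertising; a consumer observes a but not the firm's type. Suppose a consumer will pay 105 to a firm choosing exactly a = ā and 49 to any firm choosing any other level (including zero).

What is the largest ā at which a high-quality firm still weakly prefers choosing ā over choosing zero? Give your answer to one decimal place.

Choosing ā yields the high-quality type 105 − 10.6·ā; choosing zero yields 49.
The high-quality type is indifferent at 105 − 10.6·ā = 49, i.e. ā = (105 − 49) / 10.6 ≈ 5.3.
For any ā above 5.3 the high-quality type would rather pool at zero, so separation collapses.

5.3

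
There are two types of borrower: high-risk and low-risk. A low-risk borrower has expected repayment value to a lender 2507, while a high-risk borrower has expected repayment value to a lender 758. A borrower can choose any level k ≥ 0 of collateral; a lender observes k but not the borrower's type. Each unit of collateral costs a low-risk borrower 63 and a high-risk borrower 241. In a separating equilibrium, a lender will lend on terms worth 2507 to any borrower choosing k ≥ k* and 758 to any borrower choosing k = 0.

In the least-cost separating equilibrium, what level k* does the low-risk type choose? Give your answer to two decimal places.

A high-risk borrower choosing k = 0 receives 758.
Imitating at k* instead would pay 2507 at cost 241·k*, netting 2507 − 241·k*.
Indifference: 758 = 2507 − 241·k*, so k* = (2507 − 758) / 241 ≈ 7.26.
This is the high-risk type's binding incentive-compatibility constraint; any k ≥ 7.26 sustains separation on that side.

7.26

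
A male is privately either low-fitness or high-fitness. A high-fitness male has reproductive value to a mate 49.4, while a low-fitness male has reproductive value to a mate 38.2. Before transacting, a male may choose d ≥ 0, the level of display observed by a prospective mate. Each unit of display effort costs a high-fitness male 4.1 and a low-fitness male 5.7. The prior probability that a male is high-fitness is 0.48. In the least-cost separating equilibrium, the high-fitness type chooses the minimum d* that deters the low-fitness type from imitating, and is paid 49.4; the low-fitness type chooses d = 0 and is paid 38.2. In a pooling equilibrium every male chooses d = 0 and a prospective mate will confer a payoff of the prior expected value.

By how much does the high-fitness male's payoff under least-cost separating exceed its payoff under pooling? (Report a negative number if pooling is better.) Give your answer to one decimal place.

-2.2

Least-cost separating signal: d* solves 38.2 = 49.4 − 5.7·d*, so d* = (49.4 − 38.2)/5.7 ≈ 1.9649.
High-fitness type's separating payoff: 49.4 − 4.1 × d* = 49.4 − 4.1 × (49.4 − 38.2)/5.7 = 49.4 − 45.92/5.7 ≈ 41.344.
Pooling payoff: 0.48 × 49.4 + 0.52 × 38.2 = 43.576.
Difference: 41.344 − 43.576 = -2.232, i.e. -2.2 to one decimal place.
The high-fitness type would prefer the pooling outcome.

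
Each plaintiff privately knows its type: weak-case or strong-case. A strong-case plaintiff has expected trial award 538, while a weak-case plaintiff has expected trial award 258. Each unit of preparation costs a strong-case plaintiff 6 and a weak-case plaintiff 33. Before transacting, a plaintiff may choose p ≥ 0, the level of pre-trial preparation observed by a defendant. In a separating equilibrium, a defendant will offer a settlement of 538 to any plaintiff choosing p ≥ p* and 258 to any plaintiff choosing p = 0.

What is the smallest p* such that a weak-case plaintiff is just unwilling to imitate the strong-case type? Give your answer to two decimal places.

8.48

A weak-case plaintiff choosing p = 0 receives 258.
Imitating at p* instead would pay 538 at cost 33·p*, netting 538 − 33·p*.
Indifference: 258 = 538 − 33·p*, so p* = (538 − 258) / 33 ≈ 8.48.
At p* the weak-case type's incentive constraint just binds; the strong-case type strictly prefers p* since its per-unit cost is lower.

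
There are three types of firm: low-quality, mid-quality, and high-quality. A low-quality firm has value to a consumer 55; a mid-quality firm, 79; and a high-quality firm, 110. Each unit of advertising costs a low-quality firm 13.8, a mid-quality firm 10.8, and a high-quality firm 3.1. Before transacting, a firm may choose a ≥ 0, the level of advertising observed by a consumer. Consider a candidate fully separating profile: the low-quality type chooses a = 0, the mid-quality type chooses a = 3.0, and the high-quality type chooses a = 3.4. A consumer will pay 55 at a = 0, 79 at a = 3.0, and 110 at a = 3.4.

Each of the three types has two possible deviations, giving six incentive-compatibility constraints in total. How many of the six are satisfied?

3

Low-quality (own payoff 55): to a=3.0 gives 79 − 13.8×3.0 = 37.6 → no gain ✓; to a=3.4 gives 110 − 13.8×3.4 = 63.08 → profitable ✗.
Mid-quality (own payoff 79 − 10.8×3.0 = 46.6): to a=0 gives 55 → profitable ✗; to a=3.4 gives 110 − 10.8×3.4 = 73.28 → profitable ✗.
High-quality (own payoff 110 − 3.1×3.4 = 99.46): to a=0 gives 55 → no gain ✓; to a=3.0 gives 79 − 3.1×3.0 = 69.7 → no gain ✓.
3 of the 6 constraints hold; not an equilibrium.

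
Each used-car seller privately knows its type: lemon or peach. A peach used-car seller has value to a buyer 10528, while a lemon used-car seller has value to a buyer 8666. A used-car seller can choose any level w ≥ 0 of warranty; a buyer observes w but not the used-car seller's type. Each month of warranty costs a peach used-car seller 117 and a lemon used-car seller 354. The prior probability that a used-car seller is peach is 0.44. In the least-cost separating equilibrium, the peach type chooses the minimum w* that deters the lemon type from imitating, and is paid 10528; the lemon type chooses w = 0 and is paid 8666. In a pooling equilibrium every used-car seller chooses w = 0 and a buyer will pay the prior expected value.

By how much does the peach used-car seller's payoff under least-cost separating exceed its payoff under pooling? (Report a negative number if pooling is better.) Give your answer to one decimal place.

Least-cost separating signal: w* solves 8666 = 10528 − 354·w*, so w* = (10528 − 8666)/354 ≈ 5.2599.
Peach type's separating payoff: 10528 − 117 × w* = 10528 − 117 × (10528 − 8666)/354 = 10528 − 217854/354 ≈ 9912.593.
Pooling payoff: 0.44 × 10528 + 0.56 × 8666 = 9485.28.
Difference: 9912.593 − 9485.28 = 427.313, i.e. 427.3 to one decimal place.
The peach type prefers to separate.

427.3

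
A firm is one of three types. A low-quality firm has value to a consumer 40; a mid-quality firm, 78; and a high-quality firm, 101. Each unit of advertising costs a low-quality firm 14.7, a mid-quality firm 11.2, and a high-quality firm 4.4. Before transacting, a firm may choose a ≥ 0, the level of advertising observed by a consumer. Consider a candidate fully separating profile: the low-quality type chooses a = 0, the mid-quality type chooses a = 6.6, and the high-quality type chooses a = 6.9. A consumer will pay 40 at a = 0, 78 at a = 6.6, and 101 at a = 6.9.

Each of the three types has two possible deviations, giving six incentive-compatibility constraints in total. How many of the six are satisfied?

4

High-quality (own payoff 101 − 4.4×6.9 = 70.64): to a=0 gives 40 → no gain ✓; to a=6.6 gives 78 − 4.4×6.6 = 48.96 → no gain ✓.
Mid-quality (own payoff 78 − 11.2×6.6 = 4.08): to a=0 gives 40 → profitable ✗; to a=6.9 gives 101 − 11.2×6.9 = 23.72 → profitable ✗.
Low-quality (own payoff 40): to a=6.6 gives 78 − 14.7×6.6 = -19.02 → no gain ✓; to a=6.9 gives 101 − 14.7×6.9 = -0.43 → no gain ✓.
4 of the 6 constraints hold; not an equilibrium.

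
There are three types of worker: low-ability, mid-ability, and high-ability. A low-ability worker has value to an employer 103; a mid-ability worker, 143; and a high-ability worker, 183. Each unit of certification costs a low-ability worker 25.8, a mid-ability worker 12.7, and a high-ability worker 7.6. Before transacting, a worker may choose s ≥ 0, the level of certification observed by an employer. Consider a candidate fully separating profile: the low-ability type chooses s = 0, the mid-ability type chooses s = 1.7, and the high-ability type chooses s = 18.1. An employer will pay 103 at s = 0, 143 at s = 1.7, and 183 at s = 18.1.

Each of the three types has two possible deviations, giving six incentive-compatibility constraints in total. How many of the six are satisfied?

4

High-ability (own payoff 183 − 7.6×18.1 = 45.44): to s=0 gives 103 → profitable ✗; to s=1.7 gives 143 − 7.6×1.7 = 130.08 → profitable ✗.
Low-ability (own payoff 103): to s=1.7 gives 143 − 25.8×1.7 = 99.14 → no gain ✓; to s=18.1 gives 183 − 25.8×18.1 = -283.98 → no gain ✓.
Mid-ability (own payoff 143 − 12.7×1.7 = 121.41): to s=0 gives 103 → no gain ✓; to s=18.1 gives 183 − 12.7×18.1 = -46.87 → no gain ✓.
4 of the 6 constraints hold; not an equilibrium.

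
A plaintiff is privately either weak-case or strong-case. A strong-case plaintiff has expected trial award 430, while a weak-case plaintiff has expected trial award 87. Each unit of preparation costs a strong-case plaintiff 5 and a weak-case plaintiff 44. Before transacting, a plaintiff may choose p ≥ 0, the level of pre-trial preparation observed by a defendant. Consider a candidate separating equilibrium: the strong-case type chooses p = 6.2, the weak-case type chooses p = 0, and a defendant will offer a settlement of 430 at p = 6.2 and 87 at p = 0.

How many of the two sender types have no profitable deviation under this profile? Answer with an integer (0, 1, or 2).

Strong-case type: signal → 430 − 5 × 6.2 = 399; deviate to 0 → 87. IC holds (399 ≥ 87).
Weak-case type: stay at 0 → 87; mimic → 430 − 44 × 6.2 = 157.2. IC fails (87 < 157.2).
1 of 2 constraints hold, so this profile is not an equilibrium.

1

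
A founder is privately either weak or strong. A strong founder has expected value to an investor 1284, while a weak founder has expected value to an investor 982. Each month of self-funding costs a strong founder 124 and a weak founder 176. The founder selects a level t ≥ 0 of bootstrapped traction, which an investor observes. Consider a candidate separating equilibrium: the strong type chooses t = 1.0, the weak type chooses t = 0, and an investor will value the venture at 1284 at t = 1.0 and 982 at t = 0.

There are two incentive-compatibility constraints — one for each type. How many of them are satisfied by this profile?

1

Strong type: signal → 1284 − 124 × 1.0 = 1160; deviate to 0 → 982. IC holds (1160 ≥ 982).
Weak type: stay at 0 → 982; mimic → 1284 − 176 × 1.0 = 1108. IC fails (982 < 1108).
1 of 2 constraints hold, so this profile is not an equilibrium.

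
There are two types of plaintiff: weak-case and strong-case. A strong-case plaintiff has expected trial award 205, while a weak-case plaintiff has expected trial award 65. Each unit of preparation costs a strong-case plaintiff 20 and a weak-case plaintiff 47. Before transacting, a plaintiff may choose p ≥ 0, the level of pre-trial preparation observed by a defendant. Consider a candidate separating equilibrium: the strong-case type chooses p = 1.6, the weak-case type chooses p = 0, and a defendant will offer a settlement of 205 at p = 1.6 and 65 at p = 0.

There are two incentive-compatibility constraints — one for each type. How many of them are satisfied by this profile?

1

Weak-case type: stay at 0 → 65; mimic → 205 − 47 × 1.6 = 129.8. IC fails (65 < 129.8).
Strong-case type: signal → 205 − 20 × 1.6 = 173; deviate to 0 → 65. IC holds (173 ≥ 65).
1 of 2 constraints hold, so this profile is not an equilibrium.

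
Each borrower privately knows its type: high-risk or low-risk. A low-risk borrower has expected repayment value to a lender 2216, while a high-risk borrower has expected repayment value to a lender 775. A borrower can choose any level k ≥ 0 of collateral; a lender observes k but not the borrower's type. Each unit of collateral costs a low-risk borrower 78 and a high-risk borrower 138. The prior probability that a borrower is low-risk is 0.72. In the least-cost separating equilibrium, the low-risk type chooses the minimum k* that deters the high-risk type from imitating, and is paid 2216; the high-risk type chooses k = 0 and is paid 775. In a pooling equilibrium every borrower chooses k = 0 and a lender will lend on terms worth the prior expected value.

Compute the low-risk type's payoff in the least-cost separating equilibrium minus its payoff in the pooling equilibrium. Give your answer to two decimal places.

Least-cost separating signal: k* solves 775 = 2216 − 138·k*, so k* = (2216 − 775)/138 ≈ 10.4420.
Low-risk type's separating payoff: 2216 − 78 × k* = 2216 − 78 × (2216 − 775)/138 = 2216 − 112398/138 ≈ 1401.5217.
Pooling payoff: 0.72 × 2216 + 0.28 × 775 = 1812.52.
Difference: 1401.5217 − 1812.52 = -410.9983, i.e. -411.00 to two decimal places.
The low-risk type would prefer the pooling outcome.

-411.00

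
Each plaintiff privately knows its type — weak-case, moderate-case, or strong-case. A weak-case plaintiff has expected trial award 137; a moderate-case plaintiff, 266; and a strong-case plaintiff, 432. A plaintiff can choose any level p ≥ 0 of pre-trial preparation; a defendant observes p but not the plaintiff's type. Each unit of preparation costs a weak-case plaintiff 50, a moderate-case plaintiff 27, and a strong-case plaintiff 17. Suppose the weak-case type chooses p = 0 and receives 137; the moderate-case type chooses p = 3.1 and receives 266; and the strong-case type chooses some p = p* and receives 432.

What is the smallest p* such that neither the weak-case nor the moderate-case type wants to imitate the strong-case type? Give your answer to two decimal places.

9.25

Moderate-case type (on-path payoff 266 − 27×3.1 = 182.3) won't mimic when 182.3 ≥ 432 − 27·p*, i.e. p* ≥ 9.25.
Weak-case type (on-path payoff 137) won't mimic when 137 ≥ 432 − 50·p*, i.e. p* ≥ 5.90.
Both must hold, so p* = max(5.90, 9.25) = 9.25. The moderate-case type's constraint binds.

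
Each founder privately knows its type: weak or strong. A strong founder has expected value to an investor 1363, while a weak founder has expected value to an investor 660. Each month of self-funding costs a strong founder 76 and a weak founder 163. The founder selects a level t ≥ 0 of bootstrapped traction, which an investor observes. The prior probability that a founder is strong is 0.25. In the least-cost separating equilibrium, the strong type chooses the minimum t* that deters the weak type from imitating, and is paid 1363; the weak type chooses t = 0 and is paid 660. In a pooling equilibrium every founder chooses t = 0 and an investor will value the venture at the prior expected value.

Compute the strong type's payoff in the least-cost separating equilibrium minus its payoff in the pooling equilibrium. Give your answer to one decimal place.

199.5

Least-cost separating signal: t* solves 660 = 1363 − 163·t*, so t* = (1363 − 660)/163 ≈ 4.3129.
Strong type's separating payoff: 1363 − 76 × t* = 1363 − 76 × (1363 − 660)/163 = 1363 − 53428/163 ≈ 1035.221.
Pooling payoff: 0.25 × 1363 + 0.75 × 660 = 835.75.
Difference: 1035.221 − 835.75 = 199.471, i.e. 199.5 to one decimal place.
The strong type prefers to separate.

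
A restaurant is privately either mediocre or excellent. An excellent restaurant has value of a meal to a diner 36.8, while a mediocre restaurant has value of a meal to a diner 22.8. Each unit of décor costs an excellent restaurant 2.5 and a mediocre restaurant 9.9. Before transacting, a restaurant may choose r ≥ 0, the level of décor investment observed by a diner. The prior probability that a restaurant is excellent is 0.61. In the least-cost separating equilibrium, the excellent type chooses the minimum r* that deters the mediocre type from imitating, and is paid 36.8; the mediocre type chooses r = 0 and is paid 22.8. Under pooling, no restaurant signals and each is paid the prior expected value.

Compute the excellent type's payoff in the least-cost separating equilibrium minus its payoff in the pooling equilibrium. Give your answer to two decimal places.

1.92

Least-cost separating signal: r* solves 22.8 = 36.8 − 9.9·r*, so r* = (36.8 − 22.8)/9.9 ≈ 1.4141.
Excellent type's separating payoff: 36.8 − 2.5 × r* = 36.8 − 2.5 × (36.8 − 22.8)/9.9 = 36.8 − 35/9.9 ≈ 33.2646.
Pooling payoff: 0.61 × 36.8 + 0.39 × 22.8 = 31.34.
Difference: 33.2646 − 31.34 = 1.9246, i.e. 1.92 to two decimal places.
The excellent type prefers to separate.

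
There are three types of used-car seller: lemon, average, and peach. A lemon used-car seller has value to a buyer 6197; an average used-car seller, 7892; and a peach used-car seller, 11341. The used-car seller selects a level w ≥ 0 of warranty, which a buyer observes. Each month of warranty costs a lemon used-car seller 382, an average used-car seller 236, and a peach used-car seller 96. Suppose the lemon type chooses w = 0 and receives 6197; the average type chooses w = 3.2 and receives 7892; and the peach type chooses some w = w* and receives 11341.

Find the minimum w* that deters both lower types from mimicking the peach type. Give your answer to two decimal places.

17.81

Lemon type (on-path payoff 6197) won't mimic when 6197 ≥ 11341 − 382·w*, i.e. w* ≥ 13.47.
Average type (on-path payoff 7892 − 236×3.2 = 7136.8) won't mimic when 7136.8 ≥ 11341 − 236·w*, i.e. w* ≥ 17.81.
Both must hold, so w* = max(13.47, 17.81) = 17.81. The average type's constraint binds.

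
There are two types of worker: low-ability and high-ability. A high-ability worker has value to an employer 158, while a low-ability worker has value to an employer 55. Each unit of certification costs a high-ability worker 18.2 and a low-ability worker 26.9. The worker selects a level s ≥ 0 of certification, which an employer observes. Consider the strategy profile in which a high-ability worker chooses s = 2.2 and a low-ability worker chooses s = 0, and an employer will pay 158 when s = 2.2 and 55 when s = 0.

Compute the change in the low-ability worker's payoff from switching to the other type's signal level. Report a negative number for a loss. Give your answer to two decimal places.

43.82

Playing s = 0 the low-ability worker receives 55.
Deviating to s = 2.2 brings payment 158 at cost 26.9 × 2.2 = 59.18, netting 98.82.
Gain from deviating: 98.82 − 55 = 43.82.
The gain is positive, so the low-ability type's incentive-compatibility constraint is violated — this profile is not a separating equilibrium.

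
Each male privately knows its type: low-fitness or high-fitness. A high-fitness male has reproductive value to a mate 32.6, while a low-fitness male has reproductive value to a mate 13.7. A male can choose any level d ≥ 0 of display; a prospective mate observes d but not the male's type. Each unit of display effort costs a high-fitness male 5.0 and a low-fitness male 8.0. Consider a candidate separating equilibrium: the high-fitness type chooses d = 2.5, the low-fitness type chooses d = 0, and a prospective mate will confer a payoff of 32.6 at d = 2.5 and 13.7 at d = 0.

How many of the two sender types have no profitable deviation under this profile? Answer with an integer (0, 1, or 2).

2

High-fitness type: signal → 32.6 − 5.0 × 2.5 = 20.1; deviate to 0 → 13.7. IC holds (20.1 ≥ 13.7).
Low-fitness type: stay at 0 → 13.7; mimic → 32.6 − 8.0 × 2.5 = 12.6. IC holds (13.7 ≥ 12.6).
2 of 2 constraints hold, so this is a separating equilibrium.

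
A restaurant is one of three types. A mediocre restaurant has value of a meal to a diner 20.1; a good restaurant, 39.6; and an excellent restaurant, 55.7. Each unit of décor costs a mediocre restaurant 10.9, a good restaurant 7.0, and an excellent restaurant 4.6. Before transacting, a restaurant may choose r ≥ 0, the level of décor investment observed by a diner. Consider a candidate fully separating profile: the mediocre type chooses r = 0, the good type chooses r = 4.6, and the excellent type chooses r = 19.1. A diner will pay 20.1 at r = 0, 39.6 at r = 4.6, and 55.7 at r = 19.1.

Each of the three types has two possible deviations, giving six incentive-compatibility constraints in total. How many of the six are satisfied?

Mediocre (own payoff 20.1): to r=4.6 gives 39.6 − 10.9×4.6 = -10.54 → no gain ✓; to r=19.1 gives 55.7 − 10.9×19.1 = -152.49 → no gain ✓.
Excellent (own payoff 55.7 − 4.6×19.1 = -32.16): to r=0 gives 20.1 → profitable ✗; to r=4.6 gives 39.6 − 4.6×4.6 = 18.44 → profitable ✗.
Good (own payoff 39.6 − 7.0×4.6 = 7.4): to r=0 gives 20.1 → profitable ✗; to r=19.1 gives 55.7 − 7.0×19.1 = -78 → no gain ✓.
3 of the 6 constraints hold; not an equilibrium.

3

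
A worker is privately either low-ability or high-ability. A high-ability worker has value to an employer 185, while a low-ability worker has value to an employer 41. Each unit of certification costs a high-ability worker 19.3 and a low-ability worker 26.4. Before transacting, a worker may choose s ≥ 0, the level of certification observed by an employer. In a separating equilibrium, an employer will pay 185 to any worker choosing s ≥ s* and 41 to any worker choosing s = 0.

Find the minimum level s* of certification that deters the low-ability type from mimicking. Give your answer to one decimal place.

5.5

A low-ability worker choosing s = 0 receives 41.
Imitating at s* instead would pay 185 at cost 26.4·s*, netting 185 − 26.4·s*.
Indifference: 41 = 185 − 26.4·s*, so s* = (185 − 41) / 26.4 ≈ 5.5.
This is the low-ability type's binding incentive-compatibility constraint; any s ≥ 5.5 sustains separation on that side.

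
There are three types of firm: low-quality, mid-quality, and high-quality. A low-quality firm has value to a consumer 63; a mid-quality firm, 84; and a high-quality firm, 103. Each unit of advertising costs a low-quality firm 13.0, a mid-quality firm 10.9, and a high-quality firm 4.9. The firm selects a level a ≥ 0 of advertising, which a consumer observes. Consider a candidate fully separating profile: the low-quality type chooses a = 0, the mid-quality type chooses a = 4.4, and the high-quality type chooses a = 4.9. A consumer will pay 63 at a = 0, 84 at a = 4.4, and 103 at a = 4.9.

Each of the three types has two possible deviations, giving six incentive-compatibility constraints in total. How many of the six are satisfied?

Low-quality (own payoff 63): to a=4.4 gives 84 − 13.0×4.4 = 26.8 → no gain ✓; to a=4.9 gives 103 − 13.0×4.9 = 39.3 → no gain ✓.
High-quality (own payoff 103 − 4.9×4.9 = 78.99): to a=0 gives 63 → no gain ✓; to a=4.4 gives 84 − 4.9×4.4 = 62.44 → no gain ✓.
Mid-quality (own payoff 84 − 10.9×4.4 = 36.04): to a=0 gives 63 → profitable ✗; to a=4.9 gives 103 − 10.9×4.9 = 49.59 → profitable ✗.
4 of the 6 constraints hold; not an equilibrium.

4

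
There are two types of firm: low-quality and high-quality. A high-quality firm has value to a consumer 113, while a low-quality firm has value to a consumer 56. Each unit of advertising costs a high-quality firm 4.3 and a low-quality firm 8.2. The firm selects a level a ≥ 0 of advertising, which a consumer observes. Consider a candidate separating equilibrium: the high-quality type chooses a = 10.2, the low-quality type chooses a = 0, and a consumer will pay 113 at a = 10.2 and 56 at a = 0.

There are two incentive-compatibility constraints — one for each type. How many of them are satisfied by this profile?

Low-quality type: stay at 0 → 56; mimic → 113 − 8.2 × 10.2 = 29.36. IC holds (56 ≥ 29.36).
High-quality type: signal → 113 − 4.3 × 10.2 = 69.14; deviate to 0 → 56. IC holds (69.14 ≥ 56).
2 of 2 constraints hold, so this is a separating equilibrium.

2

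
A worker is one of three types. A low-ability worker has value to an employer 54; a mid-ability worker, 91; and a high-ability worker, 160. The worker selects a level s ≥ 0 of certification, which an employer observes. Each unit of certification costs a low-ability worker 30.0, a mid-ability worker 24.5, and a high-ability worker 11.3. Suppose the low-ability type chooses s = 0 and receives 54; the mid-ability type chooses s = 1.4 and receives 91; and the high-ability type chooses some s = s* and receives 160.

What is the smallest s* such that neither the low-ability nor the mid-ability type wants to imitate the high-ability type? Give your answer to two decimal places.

4.22

Low-ability type (on-path payoff 54) won't mimic when 54 ≥ 160 − 30.0·s*, i.e. s* ≥ 3.53.
Mid-ability type (on-path payoff 91 − 24.5×1.4 = 56.7) won't mimic when 56.7 ≥ 160 − 24.5·s*, i.e. s* ≥ 4.22.
Both must hold, so s* = max(3.53, 4.22) = 4.22. The mid-ability type's constraint binds.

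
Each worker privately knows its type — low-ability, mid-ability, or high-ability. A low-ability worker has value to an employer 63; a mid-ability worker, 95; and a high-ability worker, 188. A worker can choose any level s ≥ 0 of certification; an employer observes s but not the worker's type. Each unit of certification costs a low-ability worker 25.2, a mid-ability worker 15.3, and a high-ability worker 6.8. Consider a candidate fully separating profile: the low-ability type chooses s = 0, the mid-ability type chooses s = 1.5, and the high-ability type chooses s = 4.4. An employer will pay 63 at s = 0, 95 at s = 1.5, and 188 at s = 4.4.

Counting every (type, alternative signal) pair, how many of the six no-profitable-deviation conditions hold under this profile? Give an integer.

4

Low-ability (own payoff 63): to s=1.5 gives 95 − 25.2×1.5 = 57.2 → no gain ✓; to s=4.4 gives 188 − 25.2×4.4 = 77.12 → profitable ✗.
Mid-ability (own payoff 95 − 15.3×1.5 = 72.05): to s=0 gives 63 → no gain ✓; to s=4.4 gives 188 − 15.3×4.4 = 120.68 → profitable ✗.
High-ability (own payoff 188 − 6.8×4.4 = 158.08): to s=0 gives 63 → no gain ✓; to s=1.5 gives 95 − 6.8×1.5 = 84.8 → no gain ✓.
4 of the 6 constraints hold; not an equilibrium.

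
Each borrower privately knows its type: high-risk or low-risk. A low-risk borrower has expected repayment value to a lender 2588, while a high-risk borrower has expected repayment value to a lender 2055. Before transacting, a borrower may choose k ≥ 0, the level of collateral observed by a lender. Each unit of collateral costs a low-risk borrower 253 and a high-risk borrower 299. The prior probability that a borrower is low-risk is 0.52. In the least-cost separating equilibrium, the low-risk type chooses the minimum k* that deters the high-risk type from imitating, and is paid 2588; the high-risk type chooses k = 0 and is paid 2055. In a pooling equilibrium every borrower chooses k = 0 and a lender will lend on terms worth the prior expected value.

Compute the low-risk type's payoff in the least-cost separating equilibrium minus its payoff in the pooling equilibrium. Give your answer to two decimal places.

-195.16

Least-cost separating signal: k* solves 2055 = 2588 − 299·k*, so k* = (2588 − 2055)/299 ≈ 1.7826.
Low-risk type's separating payoff: 2588 − 253 × k* = 2588 − 253 × (2588 − 2055)/299 = 2588 − 134849/299 = 2137.
Pooling payoff: 0.52 × 2588 + 0.48 × 2055 = 2332.16.
Difference: 2137 − 2332.16 = -195.16.
The low-risk type would prefer the pooling outcome.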